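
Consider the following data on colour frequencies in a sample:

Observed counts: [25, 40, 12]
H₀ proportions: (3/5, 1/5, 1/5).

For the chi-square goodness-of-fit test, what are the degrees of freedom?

df = k − 1 = 3 − 1 = 2

degrees of freedom = 2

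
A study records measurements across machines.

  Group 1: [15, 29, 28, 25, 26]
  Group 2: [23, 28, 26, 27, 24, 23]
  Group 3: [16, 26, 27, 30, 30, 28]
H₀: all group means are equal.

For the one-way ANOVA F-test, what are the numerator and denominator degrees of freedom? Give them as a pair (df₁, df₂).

degrees of freedom = [2, 14]

k = 3 groups, N = 17 total
df = (k−1, N−k) = (3−1, 17−3) = (2, 14)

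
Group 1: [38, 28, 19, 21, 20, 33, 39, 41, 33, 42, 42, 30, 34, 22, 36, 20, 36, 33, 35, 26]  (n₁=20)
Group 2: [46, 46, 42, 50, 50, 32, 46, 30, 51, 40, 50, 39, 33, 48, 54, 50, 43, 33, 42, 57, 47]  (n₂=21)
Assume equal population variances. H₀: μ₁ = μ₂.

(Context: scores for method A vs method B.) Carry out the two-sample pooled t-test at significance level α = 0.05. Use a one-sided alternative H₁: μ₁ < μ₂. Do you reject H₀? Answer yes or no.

reject H₀: yes

x̄₁=31.400, s₁=7.749, n₁=20
x̄₂=44.238, s₂=7.516, n₂=21
s_p² = [19·7.749² + 20·7.516²]/39 = 58.2208
SE = √(s_p²·(1/20+1/21)) = 2.3840
t = (31.400−44.238)/2.3840 = -5.3851
df = 39
p-value (one-sided, H₁ less) = 0.00000
At α=0.05: p < α → reject H₀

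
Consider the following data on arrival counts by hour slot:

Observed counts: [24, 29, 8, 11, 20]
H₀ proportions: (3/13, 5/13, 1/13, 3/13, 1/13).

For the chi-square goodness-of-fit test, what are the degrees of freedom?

degrees of freedom = 4

df = k − 1 = 5 − 1 = 4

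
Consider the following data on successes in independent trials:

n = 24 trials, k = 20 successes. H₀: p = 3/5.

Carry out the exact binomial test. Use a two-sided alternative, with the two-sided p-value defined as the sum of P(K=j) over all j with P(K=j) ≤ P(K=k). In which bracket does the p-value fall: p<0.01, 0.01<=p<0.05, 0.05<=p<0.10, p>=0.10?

p-value bracket: 0.01<=p<0.05

Exact binomial: n=24, k=20, p₀=3/5=0.6000
P(X=j) = C(n,j)·p₀^j·(1−p₀)^(n−j); p = Σ P(X=j) over j with P(X=j) ≤ P(X=20)
p-value (two-sided) = 0.02096
→ bracket: 0.01<=p<0.05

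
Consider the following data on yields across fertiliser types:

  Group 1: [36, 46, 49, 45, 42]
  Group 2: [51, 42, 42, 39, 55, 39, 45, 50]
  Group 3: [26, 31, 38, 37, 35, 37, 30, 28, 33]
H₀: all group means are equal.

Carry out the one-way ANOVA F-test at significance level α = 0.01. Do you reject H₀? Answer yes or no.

Group means [43.60, 45.38, 32.78], grand mean 39.818
SSB = Σnᵢ(x̄ᵢ−x̄)² = 764.642; SSW = ΣΣ(x−x̄ᵢ)² = 494.631
MSB = 764.642/2 = 382.3211; MSW = 494.631/19 = 26.0332
F = MSB/MSW = 14.6859
df = (2, 19)
p-value (upper-tail) = 0.00014
At α=0.01: p < α → reject H₀

reject H₀: yes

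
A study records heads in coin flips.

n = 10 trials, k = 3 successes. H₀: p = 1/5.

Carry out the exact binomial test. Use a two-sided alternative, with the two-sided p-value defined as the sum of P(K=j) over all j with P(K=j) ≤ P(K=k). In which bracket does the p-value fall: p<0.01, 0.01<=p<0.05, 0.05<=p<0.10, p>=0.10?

Exact binomial: n=10, k=3, p₀=1/5=0.2000
P(X=j) = C(n,j)·p₀^j·(1−p₀)^(n−j); p = Σ P(X=j) over j with P(X=j) ≤ P(X=3)
p-value (two-sided) = 0.42957
→ bracket: p>=0.10

p-value bracket: p>=0.10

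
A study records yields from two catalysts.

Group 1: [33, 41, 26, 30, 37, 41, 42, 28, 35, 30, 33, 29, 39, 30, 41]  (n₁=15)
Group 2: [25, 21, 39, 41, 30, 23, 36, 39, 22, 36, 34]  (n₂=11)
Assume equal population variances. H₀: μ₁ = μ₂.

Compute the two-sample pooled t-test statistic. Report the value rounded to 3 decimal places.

test statistic = 1.131

x̄₁=34.333, s₁=5.473, n₁=15
x̄₂=31.455, s₂=7.528, n₂=11
s_p² = [14·5.473² + 10·7.528²]/24 = 41.0859
SE = √(s_p²·(1/15+1/11)) = 2.5444
t = (34.333−31.455)/2.5444 = 1.1314
df = 24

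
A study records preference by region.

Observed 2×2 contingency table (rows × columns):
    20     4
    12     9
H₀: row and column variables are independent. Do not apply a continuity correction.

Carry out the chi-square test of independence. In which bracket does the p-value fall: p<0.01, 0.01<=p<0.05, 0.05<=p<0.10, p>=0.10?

p-value bracket: 0.05<=p<0.10

Row totals [24, 21], col totals [32, 13], n=45
χ² = (20−17.07)²/17.07 + (4−6.93)²/6.93 + (12−14.93)²/14.93 + (9−6.07)²/6.07 = 3.7397
df = 1
p-value (upper-tail) = 0.05313
→ bracket: 0.05<=p<0.10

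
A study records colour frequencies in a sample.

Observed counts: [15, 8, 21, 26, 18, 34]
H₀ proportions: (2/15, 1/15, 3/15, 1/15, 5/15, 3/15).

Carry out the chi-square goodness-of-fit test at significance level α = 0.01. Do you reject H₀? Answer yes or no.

reject H₀: yes

n = 122; E_i = n·p_i = [16.27, 8.13, 24.40, 8.13, 40.67, 24.40]
χ² = (15−16.27)²/16.27 + (8−8.13)²/8.13 + (21−24.40)²/24.40 + (26−8.13)²/8.13 + (18−40.67)²/40.67 + (34−24.40)²/24.40 = 56.2336
df = 5
p-value (upper-tail) = 0.00000
At α=0.01: p < α → reject H₀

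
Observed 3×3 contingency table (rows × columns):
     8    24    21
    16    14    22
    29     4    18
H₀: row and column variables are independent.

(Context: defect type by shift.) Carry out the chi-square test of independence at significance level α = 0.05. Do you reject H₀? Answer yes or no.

reject H₀: yes

Row totals [53, 52, 51], col totals [53, 42, 61], n=156
χ² = (8−18.01)²/18.01 + (24−14.27)²/14.27 + (21−20.72)²/20.72 + (16−17.67)²/17.67 + (14−14.00)²/14.00 + (22−20.33)²/20.33 + (29−17.33)²/17.33 + (4−13.73)²/13.73 + (18−19.94)²/19.94 = 27.4433
df = 4
p-value (upper-tail) = 0.00002
At α=0.05: p < α → reject H₀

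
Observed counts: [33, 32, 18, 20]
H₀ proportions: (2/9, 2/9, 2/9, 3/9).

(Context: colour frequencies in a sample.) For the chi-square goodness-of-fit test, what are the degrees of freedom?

df = k − 1 = 4 − 1 = 3

degrees of freedom = 3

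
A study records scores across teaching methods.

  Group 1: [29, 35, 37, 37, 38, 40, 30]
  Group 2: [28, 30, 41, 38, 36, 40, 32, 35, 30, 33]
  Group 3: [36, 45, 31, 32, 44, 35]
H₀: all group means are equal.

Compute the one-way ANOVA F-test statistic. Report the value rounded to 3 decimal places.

test statistic = 0.676

Group means [35.14, 34.30, 37.17], grand mean 35.304
SSB = Σnᵢ(x̄ᵢ−x̄)² = 31.079; SSW = ΣΣ(x−x̄ᵢ)² = 459.790
MSB = 31.079/2 = 15.5395; MSW = 459.790/20 = 22.9895
F = MSB/MSW = 0.6759
df = (2, 20)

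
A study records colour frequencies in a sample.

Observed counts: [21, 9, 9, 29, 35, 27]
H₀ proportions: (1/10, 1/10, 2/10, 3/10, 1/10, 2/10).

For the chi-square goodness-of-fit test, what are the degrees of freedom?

df = k − 1 = 6 − 1 = 5

degrees of freedom = 5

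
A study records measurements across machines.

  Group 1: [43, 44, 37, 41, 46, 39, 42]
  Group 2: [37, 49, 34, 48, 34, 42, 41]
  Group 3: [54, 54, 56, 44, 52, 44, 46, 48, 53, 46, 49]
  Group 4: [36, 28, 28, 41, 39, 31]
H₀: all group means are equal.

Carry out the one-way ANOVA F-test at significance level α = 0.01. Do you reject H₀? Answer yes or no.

reject H₀: yes

Group means [41.71, 40.71, 49.64, 33.83], grand mean 42.774
SSB = Σnᵢ(x̄ᵢ−x̄)² = 1035.183; SSW = ΣΣ(x−x̄ᵢ)² = 630.236
MSB = 1035.183/3 = 345.0611; MSW = 630.236/27 = 23.3421
F = MSB/MSW = 14.7828
df = (3, 27)
p-value (upper-tail) = 0.00001
At α=0.01: p < α → reject H₀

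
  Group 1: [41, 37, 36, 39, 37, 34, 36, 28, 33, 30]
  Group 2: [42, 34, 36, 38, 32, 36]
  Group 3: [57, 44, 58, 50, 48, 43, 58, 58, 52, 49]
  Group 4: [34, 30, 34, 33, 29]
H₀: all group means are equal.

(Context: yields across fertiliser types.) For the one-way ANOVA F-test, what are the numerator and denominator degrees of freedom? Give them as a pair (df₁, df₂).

degrees of freedom = [3, 27]

k = 4 groups, N = 31 total
df = (k−1, N−k) = (4−1, 31−4) = (3, 27)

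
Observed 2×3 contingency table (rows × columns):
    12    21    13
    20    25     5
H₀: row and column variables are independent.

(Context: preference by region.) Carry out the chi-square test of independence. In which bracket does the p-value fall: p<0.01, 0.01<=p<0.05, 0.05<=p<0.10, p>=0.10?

Row totals [46, 50], col totals [32, 46, 18], n=96
χ² = (12−15.33)²/15.33 + (21−22.04)²/22.04 + (13−8.62)²/8.62 + (20−16.67)²/16.67 + (25−23.96)²/23.96 + (5−9.38)²/9.38 = 5.7467
df = 2
p-value (upper-tail) = 0.05651
→ bracket: 0.05<=p<0.10

p-value bracket: 0.05<=p<0.10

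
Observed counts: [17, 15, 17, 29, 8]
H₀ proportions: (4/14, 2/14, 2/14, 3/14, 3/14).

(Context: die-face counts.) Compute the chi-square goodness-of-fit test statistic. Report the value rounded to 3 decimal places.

n = 86; E_i = n·p_i = [24.57, 12.29, 12.29, 18.43, 18.43]
χ² = (17−24.57)²/24.57 + (15−12.29)²/12.29 + (17−12.29)²/12.29 + (29−18.43)²/18.43 + (8−18.43)²/18.43 = 16.7074
df = 4

test statistic = 16.707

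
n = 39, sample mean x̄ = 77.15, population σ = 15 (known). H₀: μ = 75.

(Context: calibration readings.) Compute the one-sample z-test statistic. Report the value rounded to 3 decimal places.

test statistic = 0.895

SE = σ/√n = 15/√39 = 2.4019
z = (x̄−μ₀)/SE = (77.15−75)/2.4019 = 0.8951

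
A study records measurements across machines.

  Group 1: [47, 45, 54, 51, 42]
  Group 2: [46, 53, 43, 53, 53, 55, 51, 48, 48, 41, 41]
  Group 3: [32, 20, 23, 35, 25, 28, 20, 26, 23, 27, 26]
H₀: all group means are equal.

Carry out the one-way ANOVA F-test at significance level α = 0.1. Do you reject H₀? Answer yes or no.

Group means [47.80, 48.36, 25.91], grand mean 39.111
SSB = Σnᵢ(x̄ᵢ−x̄)² = 3236.412; SSW = ΣΣ(x−x̄ᵢ)² = 562.255
MSB = 3236.412/2 = 1618.2061; MSW = 562.255/24 = 23.4273
F = MSB/MSW = 69.0736
df = (2, 24)
p-value (upper-tail) = 0.00000
At α=0.1: p < α → reject H₀

reject H₀: yes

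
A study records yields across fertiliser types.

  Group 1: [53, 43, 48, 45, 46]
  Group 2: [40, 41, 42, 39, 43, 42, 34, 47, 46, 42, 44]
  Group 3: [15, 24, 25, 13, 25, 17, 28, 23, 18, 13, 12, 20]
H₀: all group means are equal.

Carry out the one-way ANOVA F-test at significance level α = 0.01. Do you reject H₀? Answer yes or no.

reject H₀: yes

Group means [47.00, 41.82, 19.42], grand mean 33.143
SSB = Σnᵢ(x̄ᵢ−x̄)² = 4048.876; SSW = ΣΣ(x−x̄ᵢ)² = 516.553
MSB = 4048.876/2 = 2024.4378; MSW = 516.553/25 = 20.6621
F = MSB/MSW = 97.9782
df = (2, 25)
p-value (upper-tail) = 0.00000
At α=0.01: p < α → reject H₀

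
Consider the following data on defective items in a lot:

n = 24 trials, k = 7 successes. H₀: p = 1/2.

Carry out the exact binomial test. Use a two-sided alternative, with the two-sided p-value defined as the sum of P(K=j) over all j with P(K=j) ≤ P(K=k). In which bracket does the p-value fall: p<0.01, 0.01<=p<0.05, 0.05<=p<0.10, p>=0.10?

Exact binomial: n=24, k=7, p₀=1/2=0.5000
P(X=j) = C(n,j)·p₀^j·(1−p₀)^(n−j); p = Σ P(X=j) over j with P(X=j) ≤ P(X=7)
p-value (two-sided) = 0.06391
→ bracket: 0.05<=p<0.10

p-value bracket: 0.05<=p<0.10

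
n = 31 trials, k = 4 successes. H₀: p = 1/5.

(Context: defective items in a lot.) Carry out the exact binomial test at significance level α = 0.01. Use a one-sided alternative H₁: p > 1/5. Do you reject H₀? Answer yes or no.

Exact binomial: n=31, k=4, p₀=1/5=0.2000
P(X≥4) from Σ C(n,i)·p₀^i·(1−p₀)^(n−i)
p-value (one-sided, H₁ greater) = 0.89300
At α=0.01: p ≥ α → fail to reject H₀

reject H₀: no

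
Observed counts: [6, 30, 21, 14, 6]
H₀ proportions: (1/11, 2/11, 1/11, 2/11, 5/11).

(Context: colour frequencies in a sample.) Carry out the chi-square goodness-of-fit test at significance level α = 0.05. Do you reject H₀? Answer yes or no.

reject H₀: yes

n = 77; E_i = n·p_i = [7.00, 14.00, 7.00, 14.00, 35.00]
χ² = (6−7.00)²/7.00 + (30−14.00)²/14.00 + (21−7.00)²/7.00 + (14−14.00)²/14.00 + (6−35.00)²/35.00 = 70.4571
df = 4
p-value (upper-tail) = 0.00000
At α=0.05: p < α → reject H₀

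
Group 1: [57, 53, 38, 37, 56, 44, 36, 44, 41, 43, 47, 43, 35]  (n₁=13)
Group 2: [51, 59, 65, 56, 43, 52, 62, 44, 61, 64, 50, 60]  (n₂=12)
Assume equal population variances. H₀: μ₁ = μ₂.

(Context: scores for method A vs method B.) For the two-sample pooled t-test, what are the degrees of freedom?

degrees of freedom = 23

df = n₁ + n₂ − 2 = 13 + 12 − 2 = 23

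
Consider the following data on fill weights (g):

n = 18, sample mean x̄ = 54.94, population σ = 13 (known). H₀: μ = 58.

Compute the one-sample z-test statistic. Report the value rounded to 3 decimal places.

SE = σ/√n = 13/√18 = 3.0641
z = (x̄−μ₀)/SE = (54.94−58)/3.0641 = -0.9987

test statistic = -0.999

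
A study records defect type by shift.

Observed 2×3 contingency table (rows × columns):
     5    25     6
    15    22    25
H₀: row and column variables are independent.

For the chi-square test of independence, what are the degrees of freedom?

degrees of freedom = 2

df = (r−1)(c−1) = (2−1)·(3−1) = 2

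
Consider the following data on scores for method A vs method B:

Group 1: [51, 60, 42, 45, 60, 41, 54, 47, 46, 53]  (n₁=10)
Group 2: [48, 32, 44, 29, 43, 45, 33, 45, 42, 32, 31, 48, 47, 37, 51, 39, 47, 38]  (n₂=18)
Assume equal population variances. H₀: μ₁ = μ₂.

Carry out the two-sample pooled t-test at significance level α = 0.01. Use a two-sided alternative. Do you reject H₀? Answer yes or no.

reject H₀: yes

x̄₁=49.900, s₁=6.839, n₁=10
x̄₂=40.611, s₂=6.912, n₂=18
s_p² = [9·6.839² + 17·6.912²]/26 = 47.4299
SE = √(s_p²·(1/10+1/18)) = 2.7162
t = (49.900−40.611)/2.7162 = 3.4198
df = 26
p-value (two-sided) = 0.00208
At α=0.01: p < α → reject H₀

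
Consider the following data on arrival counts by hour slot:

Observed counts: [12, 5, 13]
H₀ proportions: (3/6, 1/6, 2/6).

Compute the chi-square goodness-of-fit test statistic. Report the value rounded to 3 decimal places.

test statistic = 1.500

n = 30; E_i = n·p_i = [15.00, 5.00, 10.00]
χ² = (12−15.00)²/15.00 + (5−5.00)²/5.00 + (13−10.00)²/10.00 = 1.5000
df = 2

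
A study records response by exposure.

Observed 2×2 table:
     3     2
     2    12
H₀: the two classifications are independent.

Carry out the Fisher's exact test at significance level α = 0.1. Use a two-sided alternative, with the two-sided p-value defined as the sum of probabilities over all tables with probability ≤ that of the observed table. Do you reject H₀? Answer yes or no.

Margins: r₁=5, r₂=14, c₁=5, c₂=14, n=19
p_obs = C(5,3)·C(14,2)/C(19,5); sum pmf over tables with pmf ≤ p_obs
p-value (two-sided) = 0.08437
At α=0.1: p < α → reject H₀

reject H₀: yes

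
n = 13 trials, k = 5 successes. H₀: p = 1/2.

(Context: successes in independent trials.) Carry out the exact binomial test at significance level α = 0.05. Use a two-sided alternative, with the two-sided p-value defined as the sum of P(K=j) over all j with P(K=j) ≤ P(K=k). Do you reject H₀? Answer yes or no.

Exact binomial: n=13, k=5, p₀=1/2=0.5000
P(X=j) = C(n,j)·p₀^j·(1−p₀)^(n−j); p = Σ P(X=j) over j with P(X=j) ≤ P(X=5)
p-value (two-sided) = 0.58105
At α=0.05: p ≥ α → fail to reject H₀

reject H₀: no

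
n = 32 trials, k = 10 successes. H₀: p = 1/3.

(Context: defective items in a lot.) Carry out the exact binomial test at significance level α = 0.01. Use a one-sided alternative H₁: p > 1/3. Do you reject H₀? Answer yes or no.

Exact binomial: n=32, k=10, p₀=1/3=0.3333
P(X≥10) from Σ C(n,i)·p₀^i·(1−p₀)^(n−i)
p-value (one-sided, H₁ greater) = 0.66246
At α=0.01: p ≥ α → fail to reject H₀

reject H₀: no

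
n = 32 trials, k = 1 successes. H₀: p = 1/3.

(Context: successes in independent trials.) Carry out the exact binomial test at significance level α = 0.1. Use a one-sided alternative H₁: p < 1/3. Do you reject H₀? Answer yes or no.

reject H₀: yes

Exact binomial: n=32, k=1, p₀=1/3=0.3333
P(X≤1) from Σ C(n,i)·p₀^i·(1−p₀)^(n−i)
p-value (one-sided, H₁ less) = 0.00004
At α=0.1: p < α → reject H₀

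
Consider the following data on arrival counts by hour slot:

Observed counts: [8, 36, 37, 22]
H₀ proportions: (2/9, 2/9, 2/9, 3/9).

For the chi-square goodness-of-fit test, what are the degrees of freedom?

degrees of freedom = 3

df = k − 1 = 4 − 1 = 3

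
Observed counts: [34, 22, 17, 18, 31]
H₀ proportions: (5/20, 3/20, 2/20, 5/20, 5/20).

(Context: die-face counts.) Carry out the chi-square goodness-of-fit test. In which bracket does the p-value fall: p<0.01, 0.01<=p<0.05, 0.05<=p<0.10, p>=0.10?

n = 122; E_i = n·p_i = [30.50, 18.30, 12.20, 30.50, 30.50]
χ² = (34−30.50)²/30.50 + (22−18.30)²/18.30 + (17−12.20)²/12.20 + (18−30.50)²/30.50 + (31−30.50)²/30.50 = 8.1694
df = 4
p-value (upper-tail) = 0.08557
→ bracket: 0.05<=p<0.10

p-value bracket: 0.05<=p<0.10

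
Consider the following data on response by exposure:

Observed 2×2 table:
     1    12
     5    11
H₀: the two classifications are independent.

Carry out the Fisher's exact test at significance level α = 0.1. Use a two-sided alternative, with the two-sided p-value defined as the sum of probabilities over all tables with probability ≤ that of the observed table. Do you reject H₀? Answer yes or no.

reject H₀: no

Margins: r₁=13, r₂=16, c₁=6, c₂=23, n=29
p_obs = C(13,1)·C(16,5)/C(29,6); sum pmf over tables with pmf ≤ p_obs
p-value (two-sided) = 0.18336
At α=0.1: p ≥ α → fail to reject H₀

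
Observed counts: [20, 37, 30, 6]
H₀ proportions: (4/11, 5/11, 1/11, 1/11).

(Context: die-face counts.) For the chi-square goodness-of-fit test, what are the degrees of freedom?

df = k − 1 = 4 − 1 = 3

degrees of freedom = 3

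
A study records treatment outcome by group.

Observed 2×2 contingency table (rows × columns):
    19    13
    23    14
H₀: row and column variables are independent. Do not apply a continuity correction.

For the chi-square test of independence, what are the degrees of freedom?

df = (r−1)(c−1) = (2−1)·(2−1) = 1

degrees of freedom = 1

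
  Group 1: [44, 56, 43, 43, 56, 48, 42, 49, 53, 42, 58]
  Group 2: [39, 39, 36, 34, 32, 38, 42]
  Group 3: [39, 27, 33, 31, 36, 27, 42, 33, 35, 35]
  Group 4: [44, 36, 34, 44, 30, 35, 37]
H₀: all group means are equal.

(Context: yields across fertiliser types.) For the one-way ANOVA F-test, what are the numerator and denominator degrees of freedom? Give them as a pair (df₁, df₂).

k = 4 groups, N = 35 total
df = (k−1, N−k) = (4−1, 35−4) = (3, 31)

degrees of freedom = [3, 31]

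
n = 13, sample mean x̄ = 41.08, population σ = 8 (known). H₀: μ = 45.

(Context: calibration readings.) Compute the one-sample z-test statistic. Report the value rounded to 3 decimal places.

SE = σ/√n = 8/√13 = 2.2188
z = (x̄−μ₀)/SE = (41.08−45)/2.2188 = -1.7667

test statistic = -1.767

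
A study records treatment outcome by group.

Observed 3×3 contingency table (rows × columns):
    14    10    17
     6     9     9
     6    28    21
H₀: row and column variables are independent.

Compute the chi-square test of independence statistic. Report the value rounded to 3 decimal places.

test statistic = 10.333

Row totals [41, 24, 55], col totals [26, 47, 47], n=120
χ² = (14−8.88)²/8.88 + (10−16.06)²/16.06 + (17−16.06)²/16.06 + (6−5.20)²/5.20 + (9−9.40)²/9.40 + (9−9.40)²/9.40 + (6−11.92)²/11.92 + (28−21.54)²/21.54 + (21−21.54)²/21.54 = 10.3326
df = 4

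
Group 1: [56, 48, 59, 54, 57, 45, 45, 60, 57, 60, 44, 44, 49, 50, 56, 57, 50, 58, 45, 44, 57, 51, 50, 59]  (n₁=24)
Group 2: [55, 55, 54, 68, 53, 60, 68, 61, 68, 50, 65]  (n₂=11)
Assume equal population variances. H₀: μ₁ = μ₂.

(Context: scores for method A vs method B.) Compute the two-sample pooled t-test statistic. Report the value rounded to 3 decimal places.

test statistic = -3.352

x̄₁=52.292, s₁=5.797, n₁=24
x̄₂=59.727, s₂=6.724, n₂=11
s_p² = [23·5.797² + 10·6.724²]/33 = 37.1255
SE = √(s_p²·(1/24+1/11)) = 2.2185
t = (52.292−59.727)/2.2185 = -3.3516
df = 33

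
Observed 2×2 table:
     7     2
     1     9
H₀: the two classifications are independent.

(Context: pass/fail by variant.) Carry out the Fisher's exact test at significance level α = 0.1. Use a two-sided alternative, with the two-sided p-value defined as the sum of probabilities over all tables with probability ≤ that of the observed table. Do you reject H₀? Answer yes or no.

Margins: r₁=9, r₂=10, c₁=8, c₂=11, n=19
p_obs = C(9,7)·C(10,1)/C(19,8); sum pmf over tables with pmf ≤ p_obs
p-value (two-sided) = 0.00548
At α=0.1: p < α → reject H₀

reject H₀: yes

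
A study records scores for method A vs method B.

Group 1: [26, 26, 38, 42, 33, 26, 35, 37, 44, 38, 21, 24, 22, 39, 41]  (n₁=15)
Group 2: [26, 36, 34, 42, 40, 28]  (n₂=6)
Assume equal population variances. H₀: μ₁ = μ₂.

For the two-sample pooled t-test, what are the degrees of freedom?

degrees of freedom = 19

df = n₁ + n₂ − 2 = 15 + 6 − 2 = 19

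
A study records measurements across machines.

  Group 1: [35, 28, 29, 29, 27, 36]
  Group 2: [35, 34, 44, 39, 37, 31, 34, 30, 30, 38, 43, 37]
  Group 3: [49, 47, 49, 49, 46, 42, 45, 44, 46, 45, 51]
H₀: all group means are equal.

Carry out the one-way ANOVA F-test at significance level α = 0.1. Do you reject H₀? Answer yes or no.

Group means [30.67, 36.00, 46.64], grand mean 38.931
SSB = Σnᵢ(x̄ᵢ−x̄)² = 1165.983; SSW = ΣΣ(x−x̄ᵢ)² = 377.879
MSB = 1165.983/2 = 582.9916; MSW = 377.879/26 = 14.5338
F = MSB/MSW = 40.1128
df = (2, 26)
p-value (upper-tail) = 0.00000
At α=0.1: p < α → reject H₀

reject H₀: yes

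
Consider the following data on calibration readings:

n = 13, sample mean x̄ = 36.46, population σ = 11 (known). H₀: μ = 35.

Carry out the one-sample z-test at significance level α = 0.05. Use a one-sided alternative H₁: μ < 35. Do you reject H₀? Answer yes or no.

SE = σ/√n = 11/√13 = 3.0509
z = (x̄−μ₀)/SE = (36.46−35)/3.0509 = 0.4786
p-value (one-sided, H₁ less) = 0.68387
At α=0.05: p ≥ α → fail to reject H₀

reject H₀: no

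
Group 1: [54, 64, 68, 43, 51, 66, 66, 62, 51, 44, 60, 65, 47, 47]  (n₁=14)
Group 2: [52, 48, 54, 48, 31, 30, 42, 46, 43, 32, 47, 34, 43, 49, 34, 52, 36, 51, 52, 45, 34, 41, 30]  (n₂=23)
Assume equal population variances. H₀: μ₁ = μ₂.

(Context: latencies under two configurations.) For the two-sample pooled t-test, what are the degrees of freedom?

df = n₁ + n₂ − 2 = 14 + 23 − 2 = 35

degrees of freedom = 35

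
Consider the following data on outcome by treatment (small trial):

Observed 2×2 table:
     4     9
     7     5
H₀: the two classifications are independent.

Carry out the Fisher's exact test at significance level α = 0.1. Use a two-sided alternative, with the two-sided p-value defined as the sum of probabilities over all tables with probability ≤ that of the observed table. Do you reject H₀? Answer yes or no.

Margins: r₁=13, r₂=12, c₁=11, c₂=14, n=25
p_obs = C(13,4)·C(12,7)/C(25,11); sum pmf over tables with pmf ≤ p_obs
p-value (two-sided) = 0.23774
At α=0.1: p ≥ α → fail to reject H₀

reject H₀: no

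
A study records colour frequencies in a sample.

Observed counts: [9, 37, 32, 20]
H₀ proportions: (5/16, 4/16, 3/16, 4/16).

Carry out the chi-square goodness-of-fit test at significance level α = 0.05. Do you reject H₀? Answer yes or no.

n = 98; E_i = n·p_i = [30.62, 24.50, 18.38, 24.50]
χ² = (9−30.62)²/30.62 + (37−24.50)²/24.50 + (32−18.38)²/18.38 + (20−24.50)²/24.50 = 32.5769
df = 3
p-value (upper-tail) = 0.00000
At α=0.05: p < α → reject H₀

reject H₀: yes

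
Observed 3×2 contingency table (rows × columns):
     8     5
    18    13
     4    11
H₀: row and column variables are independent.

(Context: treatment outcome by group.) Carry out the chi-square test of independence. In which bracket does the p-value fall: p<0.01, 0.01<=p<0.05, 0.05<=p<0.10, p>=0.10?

p-value bracket: 0.05<=p<0.10

Row totals [13, 31, 15], col totals [30, 29], n=59
χ² = (8−6.61)²/6.61 + (5−6.39)²/6.39 + (18−15.76)²/15.76 + (13−15.24)²/15.24 + (4−7.63)²/7.63 + (11−7.37)²/7.37 = 4.7498
df = 2
p-value (upper-tail) = 0.09302
→ bracket: 0.05<=p<0.10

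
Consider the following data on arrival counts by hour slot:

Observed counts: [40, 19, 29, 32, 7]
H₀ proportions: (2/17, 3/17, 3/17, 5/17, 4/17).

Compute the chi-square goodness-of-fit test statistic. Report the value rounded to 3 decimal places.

n = 127; E_i = n·p_i = [14.94, 22.41, 22.41, 37.35, 29.88]
χ² = (40−14.94)²/14.94 + (19−22.41)²/22.41 + (29−22.41)²/22.41 + (32−37.35)²/37.35 + (7−29.88)²/29.88 = 62.7731
df = 4

test statistic = 62.773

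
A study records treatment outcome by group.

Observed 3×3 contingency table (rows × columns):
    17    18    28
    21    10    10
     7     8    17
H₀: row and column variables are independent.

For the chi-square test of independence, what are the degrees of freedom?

df = (r−1)(c−1) = (3−1)·(3−1) = 4

degrees of freedom = 4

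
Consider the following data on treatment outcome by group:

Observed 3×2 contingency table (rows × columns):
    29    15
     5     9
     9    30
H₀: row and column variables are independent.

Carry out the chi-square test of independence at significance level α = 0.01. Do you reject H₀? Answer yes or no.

Row totals [44, 14, 39], col totals [43, 54], n=97
χ² = (29−19.51)²/19.51 + (15−24.49)²/24.49 + (5−6.21)²/6.21 + (9−7.79)²/7.79 + (9−17.29)²/17.29 + (30−21.71)²/21.71 = 15.8617
df = 2
p-value (upper-tail) = 0.00036
At α=0.01: p < α → reject H₀

reject H₀: yes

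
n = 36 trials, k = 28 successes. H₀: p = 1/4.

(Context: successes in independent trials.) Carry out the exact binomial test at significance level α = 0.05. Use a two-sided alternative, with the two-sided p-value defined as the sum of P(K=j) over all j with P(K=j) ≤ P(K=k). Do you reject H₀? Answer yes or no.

Exact binomial: n=36, k=28, p₀=1/4=0.2500
P(X=j) = C(n,j)·p₀^j·(1−p₀)^(n−j); p = Σ P(X=j) over j with P(X=j) ≤ P(X=28)
p-value (two-sided) = 0.00000
At α=0.05: p < α → reject H₀

reject H₀: yes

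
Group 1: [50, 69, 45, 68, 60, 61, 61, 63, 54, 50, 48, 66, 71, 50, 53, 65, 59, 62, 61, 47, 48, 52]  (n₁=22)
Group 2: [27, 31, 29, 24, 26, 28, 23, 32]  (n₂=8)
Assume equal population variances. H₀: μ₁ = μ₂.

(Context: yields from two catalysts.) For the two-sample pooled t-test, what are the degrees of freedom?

degrees of freedom = 28

df = n₁ + n₂ − 2 = 22 + 8 − 2 = 28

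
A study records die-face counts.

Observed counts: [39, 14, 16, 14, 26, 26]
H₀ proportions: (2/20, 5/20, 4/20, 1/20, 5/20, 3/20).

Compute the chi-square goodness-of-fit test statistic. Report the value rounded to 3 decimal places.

test statistic = 75.405

n = 135; E_i = n·p_i = [13.50, 33.75, 27.00, 6.75, 33.75, 20.25]
χ² = (39−13.50)²/13.50 + (14−33.75)²/33.75 + (16−27.00)²/27.00 + (14−6.75)²/6.75 + (26−33.75)²/33.75 + (26−20.25)²/20.25 = 75.4049
df = 5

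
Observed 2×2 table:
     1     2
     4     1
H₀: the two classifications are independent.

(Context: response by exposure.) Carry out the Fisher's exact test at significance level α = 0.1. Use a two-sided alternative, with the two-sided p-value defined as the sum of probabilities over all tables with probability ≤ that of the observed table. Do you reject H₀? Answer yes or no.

Margins: r₁=3, r₂=5, c₁=5, c₂=3, n=8
p_obs = C(3,1)·C(5,4)/C(8,5); sum pmf over tables with pmf ≤ p_obs
p-value (two-sided) = 0.46429
At α=0.1: p ≥ α → fail to reject H₀

reject H₀: no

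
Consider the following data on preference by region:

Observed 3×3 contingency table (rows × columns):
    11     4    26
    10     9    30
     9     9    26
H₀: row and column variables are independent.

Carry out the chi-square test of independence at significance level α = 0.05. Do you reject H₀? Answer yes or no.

reject H₀: no

Row totals [41, 49, 44], col totals [30, 22, 82], n=134
χ² = (11−9.18)²/9.18 + (4−6.73)²/6.73 + (26−25.09)²/25.09 + (10−10.97)²/10.97 + (9−8.04)²/8.04 + (30−29.99)²/29.99 + (9−9.85)²/9.85 + (9−7.22)²/7.22 + (26−26.93)²/26.93 = 2.2437
df = 4
p-value (upper-tail) = 0.69103
At α=0.05: p ≥ α → fail to reject H₀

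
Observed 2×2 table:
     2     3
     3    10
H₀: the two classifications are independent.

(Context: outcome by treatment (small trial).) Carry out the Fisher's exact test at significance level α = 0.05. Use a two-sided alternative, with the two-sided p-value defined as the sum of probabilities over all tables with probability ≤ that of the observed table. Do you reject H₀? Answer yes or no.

Margins: r₁=5, r₂=13, c₁=5, c₂=13, n=18
p_obs = C(5,2)·C(13,3)/C(18,5); sum pmf over tables with pmf ≤ p_obs
p-value (two-sided) = 0.58275
At α=0.05: p ≥ α → fail to reject H₀

reject H₀: no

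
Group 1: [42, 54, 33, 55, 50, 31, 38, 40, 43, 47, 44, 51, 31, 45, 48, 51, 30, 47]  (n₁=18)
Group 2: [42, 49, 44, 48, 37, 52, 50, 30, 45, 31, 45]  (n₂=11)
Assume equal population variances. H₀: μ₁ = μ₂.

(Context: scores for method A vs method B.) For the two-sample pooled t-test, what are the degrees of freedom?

df = n₁ + n₂ − 2 = 18 + 11 − 2 = 27

degrees of freedom = 27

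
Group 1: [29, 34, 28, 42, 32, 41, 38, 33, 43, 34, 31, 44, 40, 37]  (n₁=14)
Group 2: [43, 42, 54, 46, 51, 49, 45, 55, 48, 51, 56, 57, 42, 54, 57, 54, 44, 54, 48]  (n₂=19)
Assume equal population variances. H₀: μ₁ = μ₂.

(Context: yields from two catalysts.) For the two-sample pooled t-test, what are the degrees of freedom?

degrees of freedom = 31

df = n₁ + n₂ − 2 = 14 + 19 − 2 = 31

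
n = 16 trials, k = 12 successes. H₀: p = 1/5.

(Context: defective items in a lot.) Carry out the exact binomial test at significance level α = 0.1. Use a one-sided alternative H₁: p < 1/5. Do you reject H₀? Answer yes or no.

reject H₀: no

Exact binomial: n=16, k=12, p₀=1/5=0.2000
P(X≤12) from Σ C(n,i)·p₀^i·(1−p₀)^(n−i)
p-value (one-sided, H₁ less) = 1.00000
At α=0.1: p ≥ α → fail to reject H₀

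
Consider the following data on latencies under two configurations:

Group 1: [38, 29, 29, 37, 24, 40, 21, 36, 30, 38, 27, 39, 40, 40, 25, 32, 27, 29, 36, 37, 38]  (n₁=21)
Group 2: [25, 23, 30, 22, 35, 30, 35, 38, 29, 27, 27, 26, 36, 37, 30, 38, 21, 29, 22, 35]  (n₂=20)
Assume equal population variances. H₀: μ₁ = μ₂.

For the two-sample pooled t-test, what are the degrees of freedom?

degrees of freedom = 39

df = n₁ + n₂ − 2 = 21 + 20 − 2 = 39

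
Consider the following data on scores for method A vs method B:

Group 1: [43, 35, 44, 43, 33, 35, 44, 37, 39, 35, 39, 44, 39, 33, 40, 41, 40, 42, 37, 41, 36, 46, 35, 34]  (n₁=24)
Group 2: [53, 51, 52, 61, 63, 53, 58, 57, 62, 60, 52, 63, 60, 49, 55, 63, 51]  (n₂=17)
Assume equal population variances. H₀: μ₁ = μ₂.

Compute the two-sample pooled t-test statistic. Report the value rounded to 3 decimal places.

x̄₁=38.958, s₁=3.917, n₁=24
x̄₂=56.647, s₂=4.924, n₂=17
s_p² = [23·3.917² + 16·4.924²]/39 = 18.9959
SE = √(s_p²·(1/24+1/17)) = 1.3816
t = (38.958−56.647)/1.3816 = -12.8028
df = 39

test statistic = -12.803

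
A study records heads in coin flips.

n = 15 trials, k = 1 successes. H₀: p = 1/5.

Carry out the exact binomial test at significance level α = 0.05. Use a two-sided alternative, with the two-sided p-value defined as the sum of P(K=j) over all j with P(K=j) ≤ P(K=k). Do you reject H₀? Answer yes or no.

reject H₀: no

Exact binomial: n=15, k=1, p₀=1/5=0.2000
P(X=j) = C(n,j)·p₀^j·(1−p₀)^(n−j); p = Σ P(X=j) over j with P(X=j) ≤ P(X=1)
p-value (two-sided) = 0.33136
At α=0.05: p ≥ α → fail to reject H₀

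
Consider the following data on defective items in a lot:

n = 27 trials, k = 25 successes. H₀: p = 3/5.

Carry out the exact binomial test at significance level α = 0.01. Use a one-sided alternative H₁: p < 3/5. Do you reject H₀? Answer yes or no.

reject H₀: no

Exact binomial: n=27, k=25, p₀=3/5=0.6000
P(X≤25) from Σ C(n,i)·p₀^i·(1−p₀)^(n−i)
p-value (one-sided, H₁ less) = 0.99998
At α=0.01: p ≥ α → fail to reject H₀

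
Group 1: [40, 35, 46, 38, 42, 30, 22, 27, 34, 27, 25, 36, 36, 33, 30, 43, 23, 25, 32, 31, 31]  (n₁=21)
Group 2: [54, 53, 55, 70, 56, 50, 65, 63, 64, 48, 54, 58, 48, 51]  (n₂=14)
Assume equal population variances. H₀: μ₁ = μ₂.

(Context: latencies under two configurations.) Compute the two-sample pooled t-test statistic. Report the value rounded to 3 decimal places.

x̄₁=32.667, s₁=6.681, n₁=21
x̄₂=56.357, s₂=6.789, n₂=14
s_p² = [20·6.681² + 13·6.789²]/33 = 45.2085
SE = √(s_p²·(1/21+1/14)) = 2.3199
t = (32.667−56.357)/2.3199 = -10.2118
df = 33

test statistic = -10.212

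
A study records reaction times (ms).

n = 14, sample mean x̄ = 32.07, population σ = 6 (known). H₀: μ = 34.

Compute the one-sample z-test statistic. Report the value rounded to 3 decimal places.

SE = σ/√n = 6/√14 = 1.6036
z = (x̄−μ₀)/SE = (32.07−34)/1.6036 = -1.2036

test statistic = -1.204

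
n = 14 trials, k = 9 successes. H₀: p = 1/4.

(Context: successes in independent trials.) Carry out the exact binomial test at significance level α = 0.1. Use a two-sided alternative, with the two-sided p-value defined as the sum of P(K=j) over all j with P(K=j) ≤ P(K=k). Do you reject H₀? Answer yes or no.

Exact binomial: n=14, k=9, p₀=1/4=0.2500
P(X=j) = C(n,j)·p₀^j·(1−p₀)^(n−j); p = Σ P(X=j) over j with P(X=j) ≤ P(X=9)
p-value (two-sided) = 0.00215
At α=0.1: p < α → reject H₀

reject H₀: yes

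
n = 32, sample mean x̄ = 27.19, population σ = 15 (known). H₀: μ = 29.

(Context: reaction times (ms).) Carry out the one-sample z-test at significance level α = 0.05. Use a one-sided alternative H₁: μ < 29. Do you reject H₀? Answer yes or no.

SE = σ/√n = 15/√32 = 2.6517
z = (x̄−μ₀)/SE = (27.19−29)/2.6517 = -0.6826
p-value (one-sided, H₁ less) = 0.24743
At α=0.05: p ≥ α → fail to reject H₀

reject H₀: no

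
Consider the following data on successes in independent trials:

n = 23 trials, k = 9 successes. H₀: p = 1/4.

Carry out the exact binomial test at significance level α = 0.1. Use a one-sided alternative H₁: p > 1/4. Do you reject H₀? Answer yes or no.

reject H₀: yes

Exact binomial: n=23, k=9, p₀=1/4=0.2500
P(X≥9) from Σ C(n,i)·p₀^i·(1−p₀)^(n−i)
p-value (one-sided, H₁ greater) = 0.09632
At α=0.1: p < α → reject H₀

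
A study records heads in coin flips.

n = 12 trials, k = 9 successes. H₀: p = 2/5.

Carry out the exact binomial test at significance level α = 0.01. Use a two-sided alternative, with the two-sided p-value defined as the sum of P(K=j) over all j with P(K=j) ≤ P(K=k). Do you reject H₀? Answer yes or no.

Exact binomial: n=12, k=9, p₀=2/5=0.4000
P(X=j) = C(n,j)·p₀^j·(1−p₀)^(n−j); p = Σ P(X=j) over j with P(X=j) ≤ P(X=9)
p-value (two-sided) = 0.01744
At α=0.01: p ≥ α → fail to reject H₀

reject H₀: no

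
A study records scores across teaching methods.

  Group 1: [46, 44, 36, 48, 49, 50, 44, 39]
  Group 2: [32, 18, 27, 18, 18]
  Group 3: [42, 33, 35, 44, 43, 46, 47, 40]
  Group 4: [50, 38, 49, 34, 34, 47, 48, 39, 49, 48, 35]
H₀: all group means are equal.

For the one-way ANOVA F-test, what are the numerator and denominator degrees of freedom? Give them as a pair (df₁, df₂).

k = 4 groups, N = 32 total
df = (k−1, N−k) = (4−1, 32−4) = (3, 28)

degrees of freedom = [3, 28]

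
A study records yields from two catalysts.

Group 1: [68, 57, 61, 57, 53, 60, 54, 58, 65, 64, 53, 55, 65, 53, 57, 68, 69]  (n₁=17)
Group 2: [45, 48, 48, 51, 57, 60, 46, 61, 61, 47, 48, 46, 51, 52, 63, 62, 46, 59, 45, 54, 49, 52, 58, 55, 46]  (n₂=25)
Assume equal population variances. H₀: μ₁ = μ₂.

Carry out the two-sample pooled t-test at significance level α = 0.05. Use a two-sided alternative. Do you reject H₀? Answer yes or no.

reject H₀: yes

x̄₁=59.824, s₁=5.670, n₁=17
x̄₂=52.400, s₂=6.096, n₂=25
s_p² = [16·5.670² + 24·6.096²]/40 = 35.1618
SE = √(s_p²·(1/17+1/25)) = 1.8641
t = (59.824−52.400)/1.8641 = 3.9824
df = 40
p-value (two-sided) = 0.00028
At α=0.05: p < α → reject H₀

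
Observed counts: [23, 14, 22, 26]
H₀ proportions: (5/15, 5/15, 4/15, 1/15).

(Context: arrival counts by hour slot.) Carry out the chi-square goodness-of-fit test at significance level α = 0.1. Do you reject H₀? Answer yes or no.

n = 85; E_i = n·p_i = [28.33, 28.33, 22.67, 5.67]
χ² = (23−28.33)²/28.33 + (14−28.33)²/28.33 + (22−22.67)²/22.67 + (26−5.67)²/5.67 = 81.2353
df = 3
p-value (upper-tail) = 0.00000
At α=0.1: p < α → reject H₀

reject H₀: yes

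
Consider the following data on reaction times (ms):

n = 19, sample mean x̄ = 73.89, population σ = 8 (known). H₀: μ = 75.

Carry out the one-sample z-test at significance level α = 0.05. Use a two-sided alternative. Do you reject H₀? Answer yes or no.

reject H₀: no

SE = σ/√n = 8/√19 = 1.8353
z = (x̄−μ₀)/SE = (73.89−75)/1.8353 = -0.6048
p-value (two-sided) = 0.54531
At α=0.05: p ≥ α → fail to reject H₀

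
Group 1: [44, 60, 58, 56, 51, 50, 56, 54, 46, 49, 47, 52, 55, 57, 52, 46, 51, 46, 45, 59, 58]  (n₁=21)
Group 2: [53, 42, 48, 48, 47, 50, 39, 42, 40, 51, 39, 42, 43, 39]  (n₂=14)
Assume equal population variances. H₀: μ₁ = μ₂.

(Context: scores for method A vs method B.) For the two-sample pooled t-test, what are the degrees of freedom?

df = n₁ + n₂ − 2 = 21 + 14 − 2 = 33

degrees of freedom = 33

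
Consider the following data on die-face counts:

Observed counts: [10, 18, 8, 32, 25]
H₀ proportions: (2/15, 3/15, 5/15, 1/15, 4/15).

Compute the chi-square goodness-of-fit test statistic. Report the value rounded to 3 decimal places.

n = 93; E_i = n·p_i = [12.40, 18.60, 31.00, 6.20, 24.80]
χ² = (10−12.40)²/12.40 + (18−18.60)²/18.60 + (8−31.00)²/31.00 + (32−6.20)²/6.20 + (25−24.80)²/24.80 = 124.9113
df = 4

test statistic = 124.911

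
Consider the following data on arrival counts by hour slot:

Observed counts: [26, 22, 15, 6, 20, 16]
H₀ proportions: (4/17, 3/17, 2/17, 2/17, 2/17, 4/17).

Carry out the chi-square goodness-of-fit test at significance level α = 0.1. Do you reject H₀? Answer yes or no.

reject H₀: yes

n = 105; E_i = n·p_i = [24.71, 18.53, 12.35, 12.35, 12.35, 24.71]
χ² = (26−24.71)²/24.71 + (22−18.53)²/18.53 + (15−12.35)²/12.35 + (6−12.35)²/12.35 + (20−12.35)²/12.35 + (16−24.71)²/24.71 = 12.3540
df = 5
p-value (upper-tail) = 0.03025
At α=0.1: p < α → reject H₀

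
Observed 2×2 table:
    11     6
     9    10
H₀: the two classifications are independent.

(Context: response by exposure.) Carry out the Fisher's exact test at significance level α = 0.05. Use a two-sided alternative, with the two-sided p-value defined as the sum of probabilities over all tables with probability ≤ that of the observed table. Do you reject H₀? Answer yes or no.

reject H₀: no

Margins: r₁=17, r₂=19, c₁=20, c₂=16, n=36
p_obs = C(17,11)·C(19,9)/C(36,20); sum pmf over tables with pmf ≤ p_obs
p-value (two-sided) = 0.33511
At α=0.05: p ≥ α → fail to reject H₀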